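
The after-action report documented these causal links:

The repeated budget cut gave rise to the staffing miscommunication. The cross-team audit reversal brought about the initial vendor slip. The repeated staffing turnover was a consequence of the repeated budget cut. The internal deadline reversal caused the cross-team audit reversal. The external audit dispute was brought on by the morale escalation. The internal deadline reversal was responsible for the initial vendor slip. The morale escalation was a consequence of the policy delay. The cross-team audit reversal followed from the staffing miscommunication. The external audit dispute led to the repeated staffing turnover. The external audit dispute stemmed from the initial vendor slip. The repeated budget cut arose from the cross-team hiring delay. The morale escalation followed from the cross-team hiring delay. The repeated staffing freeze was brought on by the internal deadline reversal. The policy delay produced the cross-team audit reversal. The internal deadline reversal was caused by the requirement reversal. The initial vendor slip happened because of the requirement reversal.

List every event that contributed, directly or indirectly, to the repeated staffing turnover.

Immediate causes of the repeated staffing turnover: the repeated budget cut, the external audit dispute.
Further upstream: the requirement reversal, the internal deadline reversal, the policy delay, the cross-team hiring delay, the staffing miscommunication, the cross-team audit reversal, the morale escalation, the initial vendor slip.

the cross-team audit reversal, the cross-team hiring delay, the external audit dispute, the initial vendor slip, the internal deadline reversal, the morale escalation, the policy delay, the repeated budget cut, the requirement reversal, the staffing miscommunication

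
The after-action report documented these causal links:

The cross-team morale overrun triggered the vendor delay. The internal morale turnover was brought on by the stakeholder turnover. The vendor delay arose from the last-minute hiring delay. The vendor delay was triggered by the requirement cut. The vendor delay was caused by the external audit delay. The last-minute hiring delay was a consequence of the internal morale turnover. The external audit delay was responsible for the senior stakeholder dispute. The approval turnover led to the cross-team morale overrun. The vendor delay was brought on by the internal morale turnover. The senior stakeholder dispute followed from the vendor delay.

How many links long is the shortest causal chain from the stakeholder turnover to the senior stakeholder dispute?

Shortest chain: the stakeholder turnover → the internal morale turnover → the vendor delay → the senior stakeholder dispute.

3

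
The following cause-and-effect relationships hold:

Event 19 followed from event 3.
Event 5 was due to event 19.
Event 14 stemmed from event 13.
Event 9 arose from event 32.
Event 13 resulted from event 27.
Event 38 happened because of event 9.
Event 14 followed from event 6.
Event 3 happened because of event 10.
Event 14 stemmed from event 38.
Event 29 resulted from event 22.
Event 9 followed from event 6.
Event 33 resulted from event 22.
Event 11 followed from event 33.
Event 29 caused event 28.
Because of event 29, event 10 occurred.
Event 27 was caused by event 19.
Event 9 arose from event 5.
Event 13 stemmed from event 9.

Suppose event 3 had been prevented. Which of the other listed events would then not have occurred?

event 19, event 27, event 5

Downstream of event 3: event 19, event 5, event 27, event 9, event 13, event 38, event 14.
Of those, still caused via another path: event 9, event 13, event 38, event 14.
The remainder have no surviving cause.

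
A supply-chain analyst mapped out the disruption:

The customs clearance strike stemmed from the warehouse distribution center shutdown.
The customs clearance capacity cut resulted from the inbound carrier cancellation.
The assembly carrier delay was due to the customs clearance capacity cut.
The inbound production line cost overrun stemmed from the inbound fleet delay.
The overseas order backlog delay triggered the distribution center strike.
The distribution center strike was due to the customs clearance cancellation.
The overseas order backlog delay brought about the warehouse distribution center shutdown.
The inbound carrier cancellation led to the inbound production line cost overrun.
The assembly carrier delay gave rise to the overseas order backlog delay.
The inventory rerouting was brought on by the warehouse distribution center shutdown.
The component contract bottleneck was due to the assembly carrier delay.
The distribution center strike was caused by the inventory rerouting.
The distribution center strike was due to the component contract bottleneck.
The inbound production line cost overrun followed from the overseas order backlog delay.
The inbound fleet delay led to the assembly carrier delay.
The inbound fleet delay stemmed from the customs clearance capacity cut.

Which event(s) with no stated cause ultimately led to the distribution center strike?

Tracing upstream from the distribution center strike: the distribution center strike ← the overseas order backlog delay ← the assembly carrier delay ← the customs clearance capacity cut ← the inbound carrier cancellation.
A separate upstream branch: the distribution center strike ← the customs clearance cancellation.
Each of those chain origins has no stated cause.

the customs clearance cancellation, the inbound carrier cancellation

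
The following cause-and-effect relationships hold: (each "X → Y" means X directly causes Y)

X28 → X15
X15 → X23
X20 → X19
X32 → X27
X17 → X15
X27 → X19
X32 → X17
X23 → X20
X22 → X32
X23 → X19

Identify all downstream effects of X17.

Direct effects: X15.
2 steps out: X23.
3 steps out: X20, X19.
Not reachable from it: X22, X32, X27, X28.

X15, X19, X20, X23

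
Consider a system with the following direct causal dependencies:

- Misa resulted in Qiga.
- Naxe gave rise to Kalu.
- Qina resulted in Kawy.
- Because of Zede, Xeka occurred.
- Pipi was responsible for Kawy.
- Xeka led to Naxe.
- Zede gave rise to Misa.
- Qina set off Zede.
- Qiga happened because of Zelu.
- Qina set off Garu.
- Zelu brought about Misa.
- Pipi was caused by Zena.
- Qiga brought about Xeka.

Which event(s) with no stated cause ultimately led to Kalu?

Qina, Zelu

Tracing upstream from Kalu: Kalu ← Naxe ← Xeka ← Zede ← Qina.
A separate upstream branch: Kalu ← Naxe ← Xeka ← Qiga ← Zelu.
Each of those chain origins has no stated cause.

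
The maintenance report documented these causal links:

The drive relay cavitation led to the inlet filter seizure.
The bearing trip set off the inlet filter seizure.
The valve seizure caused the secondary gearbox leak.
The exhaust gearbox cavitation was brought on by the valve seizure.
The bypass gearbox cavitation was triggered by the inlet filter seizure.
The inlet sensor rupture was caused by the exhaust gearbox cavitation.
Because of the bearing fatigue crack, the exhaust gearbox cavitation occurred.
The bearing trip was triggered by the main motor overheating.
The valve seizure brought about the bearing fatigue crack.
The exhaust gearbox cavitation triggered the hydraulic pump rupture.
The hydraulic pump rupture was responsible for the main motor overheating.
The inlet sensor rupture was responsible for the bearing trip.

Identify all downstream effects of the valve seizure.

Direct effects: the bearing fatigue crack, the exhaust gearbox cavitation, the secondary gearbox leak.
2 steps out: the hydraulic pump rupture, the inlet sensor rupture.
3 steps out: the main motor overheating, the bearing trip.
4 steps out: the inlet filter seizure.
5 steps out: the bypass gearbox cavitation.
Not reachable from it: the drive relay cavitation.

the bearing fatigue crack, the bearing trip, the bypass gearbox cavitation, the exhaust gearbox cavitation, the hydraulic pump rupture, the inlet filter seizure, the inlet sensor rupture, the main motor overheating, the secondary gearbox leak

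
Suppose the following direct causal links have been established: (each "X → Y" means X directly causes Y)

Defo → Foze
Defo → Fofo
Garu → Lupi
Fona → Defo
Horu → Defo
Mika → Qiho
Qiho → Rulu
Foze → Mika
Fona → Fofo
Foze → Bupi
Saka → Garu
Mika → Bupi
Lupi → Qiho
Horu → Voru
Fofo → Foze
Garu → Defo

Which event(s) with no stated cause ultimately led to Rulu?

Tracing upstream from Rulu: Rulu ← Qiho ← Mika ← Foze ← Defo ← Fona.
A separate upstream branch: Rulu ← Qiho ← Lupi ← Garu ← Saka.
A separate upstream branch: Rulu ← Qiho ← Mika ← Foze ← Defo ← Horu.
Each of those chain origins has no stated cause.

Fona, Horu, Saka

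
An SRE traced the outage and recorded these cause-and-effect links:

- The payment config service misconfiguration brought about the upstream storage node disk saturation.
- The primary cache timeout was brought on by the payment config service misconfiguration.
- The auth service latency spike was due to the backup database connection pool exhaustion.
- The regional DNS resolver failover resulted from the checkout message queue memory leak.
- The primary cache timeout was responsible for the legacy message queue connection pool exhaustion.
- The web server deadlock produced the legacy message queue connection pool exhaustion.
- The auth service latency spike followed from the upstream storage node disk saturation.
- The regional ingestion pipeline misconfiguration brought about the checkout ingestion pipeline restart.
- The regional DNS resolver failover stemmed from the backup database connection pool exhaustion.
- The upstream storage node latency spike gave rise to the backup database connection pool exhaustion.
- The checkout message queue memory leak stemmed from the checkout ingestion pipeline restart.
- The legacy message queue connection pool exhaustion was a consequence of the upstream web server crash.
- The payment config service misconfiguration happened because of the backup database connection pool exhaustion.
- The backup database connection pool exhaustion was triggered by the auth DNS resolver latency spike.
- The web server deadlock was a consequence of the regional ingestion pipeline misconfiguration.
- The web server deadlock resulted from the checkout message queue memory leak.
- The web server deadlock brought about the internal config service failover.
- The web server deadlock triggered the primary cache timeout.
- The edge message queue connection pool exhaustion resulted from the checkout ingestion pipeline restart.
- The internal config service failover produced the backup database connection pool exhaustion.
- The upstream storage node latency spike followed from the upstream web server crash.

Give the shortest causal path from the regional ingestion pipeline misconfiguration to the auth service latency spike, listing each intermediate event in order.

the regional ingestion pipeline misconfiguration → the web server deadlock
the web server deadlock → the internal config service failover
the internal config service failover → the backup database connection pool exhaustion
the backup database connection pool exhaustion → the auth service latency spike
Length: 4 steps.

the regional ingestion pipeline misconfiguration → the web server deadlock → the internal config service failover → the backup database connection pool exhaustion → the auth service latency spike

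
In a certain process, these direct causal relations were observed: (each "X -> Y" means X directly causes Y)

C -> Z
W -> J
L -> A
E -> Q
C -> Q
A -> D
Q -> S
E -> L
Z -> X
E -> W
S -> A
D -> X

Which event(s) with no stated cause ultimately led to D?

C, E

Tracing upstream from D: D ← A ← L ← E.
A separate upstream branch: D ← A ← S ← Q ← C.
Each of those chain origins has no stated cause.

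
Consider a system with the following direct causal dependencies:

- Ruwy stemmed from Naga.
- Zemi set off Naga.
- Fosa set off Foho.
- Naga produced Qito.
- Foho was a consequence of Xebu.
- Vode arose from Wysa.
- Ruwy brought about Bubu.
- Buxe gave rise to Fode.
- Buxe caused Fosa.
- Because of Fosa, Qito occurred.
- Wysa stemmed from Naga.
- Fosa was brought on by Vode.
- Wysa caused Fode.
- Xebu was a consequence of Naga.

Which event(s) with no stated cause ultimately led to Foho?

Tracing upstream from Foho: Foho ← Xebu ← Naga ← Zemi.
A separate upstream branch: Foho ← Fosa ← Buxe.
Each of those chain origins has no stated cause.

Buxe, Zemi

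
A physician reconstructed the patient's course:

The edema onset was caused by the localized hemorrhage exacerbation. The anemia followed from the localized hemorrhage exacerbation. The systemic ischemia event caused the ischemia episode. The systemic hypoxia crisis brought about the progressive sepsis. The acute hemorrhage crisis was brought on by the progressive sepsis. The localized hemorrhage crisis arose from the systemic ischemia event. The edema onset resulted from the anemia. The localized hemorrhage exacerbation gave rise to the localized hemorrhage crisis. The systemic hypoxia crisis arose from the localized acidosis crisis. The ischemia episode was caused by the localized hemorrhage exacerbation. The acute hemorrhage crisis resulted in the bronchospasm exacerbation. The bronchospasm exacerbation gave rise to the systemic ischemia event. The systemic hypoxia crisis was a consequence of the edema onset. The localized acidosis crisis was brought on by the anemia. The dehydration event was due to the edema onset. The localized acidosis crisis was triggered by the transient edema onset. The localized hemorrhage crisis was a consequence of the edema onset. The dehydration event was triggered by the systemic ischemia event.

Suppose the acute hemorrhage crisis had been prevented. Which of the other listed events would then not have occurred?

the bronchospasm exacerbation, the systemic ischemia event

Downstream of the acute hemorrhage crisis: the bronchospasm exacerbation, the systemic ischemia event, the dehydration event, the localized hemorrhage crisis, the ischemia episode.
Of those, still caused via another path: the dehydration event, the localized hemorrhage crisis, the ischemia episode.
The remainder have no surviving cause.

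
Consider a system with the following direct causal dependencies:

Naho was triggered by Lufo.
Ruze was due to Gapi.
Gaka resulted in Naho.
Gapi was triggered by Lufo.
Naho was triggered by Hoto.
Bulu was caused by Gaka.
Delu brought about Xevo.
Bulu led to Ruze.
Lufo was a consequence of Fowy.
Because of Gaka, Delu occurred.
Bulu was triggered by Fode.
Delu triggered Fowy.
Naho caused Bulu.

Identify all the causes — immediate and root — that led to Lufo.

Immediate cause of Lufo: Fowy.
Further upstream: Gaka, Delu.

Delu, Fowy, Gaka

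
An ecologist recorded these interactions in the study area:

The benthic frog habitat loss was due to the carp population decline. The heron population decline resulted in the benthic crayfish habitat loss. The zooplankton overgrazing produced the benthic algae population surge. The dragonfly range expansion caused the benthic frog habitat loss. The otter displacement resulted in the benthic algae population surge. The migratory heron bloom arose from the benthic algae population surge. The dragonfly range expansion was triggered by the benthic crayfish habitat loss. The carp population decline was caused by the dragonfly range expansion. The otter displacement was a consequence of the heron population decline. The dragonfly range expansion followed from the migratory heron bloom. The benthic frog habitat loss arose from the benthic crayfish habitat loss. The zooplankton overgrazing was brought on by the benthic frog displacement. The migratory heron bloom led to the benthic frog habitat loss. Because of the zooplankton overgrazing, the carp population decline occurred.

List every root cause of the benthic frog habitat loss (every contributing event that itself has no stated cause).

Tracing upstream from the benthic frog habitat loss: the benthic frog habitat loss ← the carp population decline ← the zooplankton overgrazing ← the benthic frog displacement.
A separate upstream branch: the benthic frog habitat loss ← the benthic crayfish habitat loss ← the heron population decline.
Each of those chain origins has no stated cause.

the benthic frog displacement, the heron population decline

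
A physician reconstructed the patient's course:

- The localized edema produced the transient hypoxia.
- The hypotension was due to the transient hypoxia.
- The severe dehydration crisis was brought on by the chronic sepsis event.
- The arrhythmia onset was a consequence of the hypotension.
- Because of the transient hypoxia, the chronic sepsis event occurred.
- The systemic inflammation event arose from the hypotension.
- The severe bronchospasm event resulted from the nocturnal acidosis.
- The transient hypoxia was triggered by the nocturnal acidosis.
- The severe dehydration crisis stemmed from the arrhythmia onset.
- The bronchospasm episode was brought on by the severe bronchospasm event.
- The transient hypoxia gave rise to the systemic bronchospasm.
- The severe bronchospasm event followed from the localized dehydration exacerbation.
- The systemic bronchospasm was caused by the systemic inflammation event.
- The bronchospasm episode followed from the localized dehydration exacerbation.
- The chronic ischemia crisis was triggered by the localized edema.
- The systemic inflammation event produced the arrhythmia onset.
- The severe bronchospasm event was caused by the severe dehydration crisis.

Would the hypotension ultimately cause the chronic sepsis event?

No

The hypotension leads to the systemic inflammation event, the arrhythmia onset, the severe dehydration crisis, the systemic bronchospasm, the severe bronchospasm event, the bronchospasm episode; the chronic sepsis event is not among them.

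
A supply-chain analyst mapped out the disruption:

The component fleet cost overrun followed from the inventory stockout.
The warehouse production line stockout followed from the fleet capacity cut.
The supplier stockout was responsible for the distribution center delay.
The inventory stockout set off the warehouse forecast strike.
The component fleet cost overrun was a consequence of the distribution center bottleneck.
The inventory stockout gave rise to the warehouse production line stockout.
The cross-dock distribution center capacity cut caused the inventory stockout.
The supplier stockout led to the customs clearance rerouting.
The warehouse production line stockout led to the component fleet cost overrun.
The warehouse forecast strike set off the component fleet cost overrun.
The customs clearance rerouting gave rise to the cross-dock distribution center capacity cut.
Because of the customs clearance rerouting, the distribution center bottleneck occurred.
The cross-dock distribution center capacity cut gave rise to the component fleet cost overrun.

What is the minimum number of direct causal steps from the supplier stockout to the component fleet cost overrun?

3

Shortest chain: the supplier stockout → the customs clearance rerouting → the cross-dock distribution center capacity cut → the component fleet cost overrun.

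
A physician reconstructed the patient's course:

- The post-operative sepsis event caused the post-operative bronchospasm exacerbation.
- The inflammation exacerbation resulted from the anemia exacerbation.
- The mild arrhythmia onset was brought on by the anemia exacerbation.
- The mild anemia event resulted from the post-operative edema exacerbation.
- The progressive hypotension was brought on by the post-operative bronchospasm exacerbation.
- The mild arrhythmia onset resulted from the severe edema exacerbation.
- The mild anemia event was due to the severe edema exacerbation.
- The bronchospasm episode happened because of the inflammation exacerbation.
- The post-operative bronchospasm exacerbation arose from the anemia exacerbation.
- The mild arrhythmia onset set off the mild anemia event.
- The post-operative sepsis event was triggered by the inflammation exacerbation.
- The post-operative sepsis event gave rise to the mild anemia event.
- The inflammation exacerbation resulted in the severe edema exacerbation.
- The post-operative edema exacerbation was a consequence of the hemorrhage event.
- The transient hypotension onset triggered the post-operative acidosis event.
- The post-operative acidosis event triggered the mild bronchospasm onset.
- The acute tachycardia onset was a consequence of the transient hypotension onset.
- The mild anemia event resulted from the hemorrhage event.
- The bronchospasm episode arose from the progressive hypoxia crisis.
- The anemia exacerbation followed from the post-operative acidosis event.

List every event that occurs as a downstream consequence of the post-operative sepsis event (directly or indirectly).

the mild anemia event, the post-operative bronchospasm exacerbation, the progressive hypotension

Direct effects: the post-operative bronchospasm exacerbation, the mild anemia event.
2 steps out: the progressive hypotension.
Not reachable from it: the transient hypotension onset, the post-operative acidosis event, the progressive hypoxia crisis, the acute tachycardia onset, the anemia exacerbation, the inflammation exacerbation, the severe edema exacerbation, the mild bronchospasm onset, the bronchospasm episode, the mild arrhythmia onset, the hemorrhage event, the post-operative edema exacerbation.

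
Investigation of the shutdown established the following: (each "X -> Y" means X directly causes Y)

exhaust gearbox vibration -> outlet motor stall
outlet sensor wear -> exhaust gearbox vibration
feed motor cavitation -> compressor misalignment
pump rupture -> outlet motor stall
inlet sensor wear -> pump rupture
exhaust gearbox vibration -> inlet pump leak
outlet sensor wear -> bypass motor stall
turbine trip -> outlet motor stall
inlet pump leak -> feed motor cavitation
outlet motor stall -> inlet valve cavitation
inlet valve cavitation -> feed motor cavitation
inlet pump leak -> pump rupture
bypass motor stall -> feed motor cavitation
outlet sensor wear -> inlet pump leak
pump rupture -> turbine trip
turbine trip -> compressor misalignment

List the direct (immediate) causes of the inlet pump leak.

the exhaust gearbox vibration, the outlet sensor wear

the exhaust gearbox vibration, the outlet sensor wear → the inlet pump leak with nothing further upstream stated.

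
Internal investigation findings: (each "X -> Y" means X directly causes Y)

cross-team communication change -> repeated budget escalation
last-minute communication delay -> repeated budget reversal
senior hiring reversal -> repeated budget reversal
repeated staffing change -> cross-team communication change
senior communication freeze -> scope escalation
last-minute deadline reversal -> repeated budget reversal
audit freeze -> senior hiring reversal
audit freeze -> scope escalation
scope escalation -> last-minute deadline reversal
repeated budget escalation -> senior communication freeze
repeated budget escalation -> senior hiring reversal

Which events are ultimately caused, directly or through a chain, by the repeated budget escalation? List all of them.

the last-minute deadline reversal, the repeated budget reversal, the scope escalation, the senior communication freeze, the senior hiring reversal

Direct effects: the senior communication freeze, the senior hiring reversal.
2 steps out: the scope escalation, the repeated budget reversal.
3 steps out: the last-minute deadline reversal.
Not reachable from it: the repeated staffing change, the last-minute communication delay, the cross-team communication change, the audit freeze.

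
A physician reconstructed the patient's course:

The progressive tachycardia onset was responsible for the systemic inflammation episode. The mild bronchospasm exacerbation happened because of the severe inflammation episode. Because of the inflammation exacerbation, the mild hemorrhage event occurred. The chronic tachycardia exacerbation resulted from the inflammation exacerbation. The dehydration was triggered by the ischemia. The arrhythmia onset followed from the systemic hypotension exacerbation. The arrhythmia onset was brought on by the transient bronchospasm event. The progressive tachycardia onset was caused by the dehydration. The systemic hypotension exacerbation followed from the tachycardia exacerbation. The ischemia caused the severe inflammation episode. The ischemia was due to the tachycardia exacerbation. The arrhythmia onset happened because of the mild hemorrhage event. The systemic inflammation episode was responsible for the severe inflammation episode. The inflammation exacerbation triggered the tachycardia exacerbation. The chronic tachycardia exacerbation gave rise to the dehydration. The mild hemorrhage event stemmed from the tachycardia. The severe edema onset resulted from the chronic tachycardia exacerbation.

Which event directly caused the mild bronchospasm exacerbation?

the severe inflammation episode

Upstream contributors include the inflammation exacerbation, the tachycardia exacerbation, the ischemia, the chronic tachycardia exacerbation, the dehydration, the progressive tachycardia onset, the systemic inflammation episode, but only the severe inflammation episode feeds directly into the mild bronchospasm exacerbation.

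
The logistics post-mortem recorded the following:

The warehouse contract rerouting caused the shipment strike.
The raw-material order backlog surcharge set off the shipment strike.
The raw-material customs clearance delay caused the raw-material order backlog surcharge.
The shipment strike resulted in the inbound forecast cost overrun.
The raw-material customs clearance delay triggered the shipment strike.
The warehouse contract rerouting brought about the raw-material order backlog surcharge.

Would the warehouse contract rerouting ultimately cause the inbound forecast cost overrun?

Yes

There is a causal chain: the warehouse contract rerouting → the shipment strike → the inbound forecast cost overrun.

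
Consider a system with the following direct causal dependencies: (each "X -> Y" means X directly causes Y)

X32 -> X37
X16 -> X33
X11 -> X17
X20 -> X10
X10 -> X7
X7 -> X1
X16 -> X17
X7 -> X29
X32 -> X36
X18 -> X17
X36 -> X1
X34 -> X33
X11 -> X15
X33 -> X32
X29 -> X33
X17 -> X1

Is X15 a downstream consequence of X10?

X10 leads to X7, X29, X33, X32, X37, X36, X1; X15 is not among them.

No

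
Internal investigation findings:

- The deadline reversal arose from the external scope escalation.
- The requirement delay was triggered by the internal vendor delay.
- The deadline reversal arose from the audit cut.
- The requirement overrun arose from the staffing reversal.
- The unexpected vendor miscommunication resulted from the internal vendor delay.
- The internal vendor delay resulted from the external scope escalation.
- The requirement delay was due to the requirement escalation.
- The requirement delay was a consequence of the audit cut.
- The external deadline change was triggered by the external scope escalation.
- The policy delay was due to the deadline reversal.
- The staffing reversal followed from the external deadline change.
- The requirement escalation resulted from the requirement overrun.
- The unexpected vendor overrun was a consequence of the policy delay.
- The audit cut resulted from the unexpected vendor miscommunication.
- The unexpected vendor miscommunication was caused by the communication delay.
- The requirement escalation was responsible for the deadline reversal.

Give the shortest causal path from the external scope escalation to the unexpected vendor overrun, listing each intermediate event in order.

the external scope escalation → the deadline reversal → the policy delay → the unexpected vendor overrun

the external scope escalation → the deadline reversal
the deadline reversal → the policy delay
the policy delay → the unexpected vendor overrun
Length: 3 steps.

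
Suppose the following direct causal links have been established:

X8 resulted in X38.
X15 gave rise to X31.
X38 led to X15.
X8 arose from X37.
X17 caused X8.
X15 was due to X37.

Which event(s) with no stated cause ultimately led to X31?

X17, X37

Tracing upstream from X31: X31 ← X15 ← X37.
A separate upstream branch: X31 ← X15 ← X38 ← X8 ← X17.
Each of those chain origins has no stated cause.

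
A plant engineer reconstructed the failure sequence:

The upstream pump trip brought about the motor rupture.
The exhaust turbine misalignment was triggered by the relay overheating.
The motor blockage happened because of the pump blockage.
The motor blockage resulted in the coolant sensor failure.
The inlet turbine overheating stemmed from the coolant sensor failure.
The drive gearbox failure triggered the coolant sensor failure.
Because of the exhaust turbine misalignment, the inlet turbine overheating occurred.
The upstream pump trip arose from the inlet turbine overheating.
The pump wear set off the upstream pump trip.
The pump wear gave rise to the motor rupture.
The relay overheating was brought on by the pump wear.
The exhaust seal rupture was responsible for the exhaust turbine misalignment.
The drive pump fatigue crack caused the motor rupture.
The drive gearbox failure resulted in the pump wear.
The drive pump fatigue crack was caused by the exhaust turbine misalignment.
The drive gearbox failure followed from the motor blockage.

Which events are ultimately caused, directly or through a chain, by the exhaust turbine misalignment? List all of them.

the drive pump fatigue crack, the inlet turbine overheating, the motor rupture, the upstream pump trip

Direct effects: the inlet turbine overheating, the drive pump fatigue crack.
2 steps out: the upstream pump trip, the motor rupture.
Not reachable from it: the exhaust seal rupture, the pump blockage, the motor blockage, the drive gearbox failure, the coolant sensor failure, the pump wear, the relay overheating.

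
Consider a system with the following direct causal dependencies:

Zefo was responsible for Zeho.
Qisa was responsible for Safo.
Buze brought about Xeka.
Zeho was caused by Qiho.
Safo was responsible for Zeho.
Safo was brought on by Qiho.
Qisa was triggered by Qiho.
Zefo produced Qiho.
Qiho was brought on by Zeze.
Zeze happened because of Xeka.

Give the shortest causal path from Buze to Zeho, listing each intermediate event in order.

Buze → Xeka
Xeka → Zeze
Zeze → Qiho
Qiho → Zeho
Length: 4 steps.

Buze → Xeka → Zeze → Qiho → Zeho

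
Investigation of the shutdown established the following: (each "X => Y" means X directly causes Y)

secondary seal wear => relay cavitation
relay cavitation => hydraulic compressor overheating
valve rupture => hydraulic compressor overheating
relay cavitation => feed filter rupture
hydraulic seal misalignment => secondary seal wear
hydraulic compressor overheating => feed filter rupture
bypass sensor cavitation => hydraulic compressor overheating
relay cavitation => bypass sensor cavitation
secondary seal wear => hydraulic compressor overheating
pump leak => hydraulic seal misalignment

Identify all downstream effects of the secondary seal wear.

Direct effects: the relay cavitation, the hydraulic compressor overheating.
2 steps out: the bypass sensor cavitation, the feed filter rupture.
Not reachable from it: the pump leak, the hydraulic seal misalignment, the valve rupture.

the bypass sensor cavitation, the feed filter rupture, the hydraulic compressor overheating, the relay cavitation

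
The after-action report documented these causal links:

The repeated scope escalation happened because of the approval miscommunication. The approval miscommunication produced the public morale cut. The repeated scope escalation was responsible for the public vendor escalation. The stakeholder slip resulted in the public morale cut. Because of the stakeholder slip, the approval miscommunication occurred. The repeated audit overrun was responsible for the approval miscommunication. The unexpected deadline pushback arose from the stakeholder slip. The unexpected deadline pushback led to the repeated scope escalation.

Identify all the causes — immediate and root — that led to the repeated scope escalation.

Immediate causes of the repeated scope escalation: the approval miscommunication, the unexpected deadline pushback.
Further upstream: the stakeholder slip, the repeated audit overrun.

the approval miscommunication, the repeated audit overrun, the stakeholder slip, the unexpected deadline pushback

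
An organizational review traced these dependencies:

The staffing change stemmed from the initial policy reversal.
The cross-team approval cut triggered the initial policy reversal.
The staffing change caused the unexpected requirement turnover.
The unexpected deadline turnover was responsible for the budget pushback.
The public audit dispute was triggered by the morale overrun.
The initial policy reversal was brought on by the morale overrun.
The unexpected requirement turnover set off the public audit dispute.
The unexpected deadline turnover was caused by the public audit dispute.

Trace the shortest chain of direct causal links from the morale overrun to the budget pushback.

the morale overrun → the public audit dispute
the public audit dispute → the unexpected deadline turnover
the unexpected deadline turnover → the budget pushback
Length: 3 steps.

the morale overrun → the public audit dispute → the unexpected deadline turnover → the budget pushback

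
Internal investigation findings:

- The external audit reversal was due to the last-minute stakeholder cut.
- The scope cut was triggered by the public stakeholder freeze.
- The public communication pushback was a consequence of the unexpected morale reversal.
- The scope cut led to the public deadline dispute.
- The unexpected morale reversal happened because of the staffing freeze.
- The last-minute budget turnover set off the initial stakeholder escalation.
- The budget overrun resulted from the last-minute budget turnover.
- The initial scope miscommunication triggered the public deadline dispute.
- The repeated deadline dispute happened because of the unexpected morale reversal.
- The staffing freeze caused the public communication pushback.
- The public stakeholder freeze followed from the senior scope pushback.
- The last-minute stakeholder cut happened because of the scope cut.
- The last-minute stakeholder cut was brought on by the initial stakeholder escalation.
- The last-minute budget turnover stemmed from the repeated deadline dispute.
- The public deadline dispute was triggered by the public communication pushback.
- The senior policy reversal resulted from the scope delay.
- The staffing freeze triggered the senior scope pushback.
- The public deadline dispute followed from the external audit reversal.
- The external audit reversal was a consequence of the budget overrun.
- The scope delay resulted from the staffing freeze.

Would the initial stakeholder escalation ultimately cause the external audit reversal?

Yes

There is a causal chain: the initial stakeholder escalation → the last-minute stakeholder cut → the external audit reversal.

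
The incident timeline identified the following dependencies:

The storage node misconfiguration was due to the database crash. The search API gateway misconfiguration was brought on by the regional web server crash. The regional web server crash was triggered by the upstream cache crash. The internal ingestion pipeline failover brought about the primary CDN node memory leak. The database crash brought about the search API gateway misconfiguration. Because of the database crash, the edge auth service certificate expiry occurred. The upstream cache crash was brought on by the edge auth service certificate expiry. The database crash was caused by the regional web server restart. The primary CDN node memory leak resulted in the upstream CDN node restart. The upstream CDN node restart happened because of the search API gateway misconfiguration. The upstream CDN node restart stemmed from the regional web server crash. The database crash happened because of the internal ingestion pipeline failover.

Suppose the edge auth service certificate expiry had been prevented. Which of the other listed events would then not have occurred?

Downstream of the edge auth service certificate expiry: the upstream cache crash, the regional web server crash, the search API gateway misconfiguration, the upstream CDN node restart.
Of those, still caused via another path: the search API gateway misconfiguration, the upstream CDN node restart.
The remainder have no surviving cause.

the regional web server crash, the upstream cache crash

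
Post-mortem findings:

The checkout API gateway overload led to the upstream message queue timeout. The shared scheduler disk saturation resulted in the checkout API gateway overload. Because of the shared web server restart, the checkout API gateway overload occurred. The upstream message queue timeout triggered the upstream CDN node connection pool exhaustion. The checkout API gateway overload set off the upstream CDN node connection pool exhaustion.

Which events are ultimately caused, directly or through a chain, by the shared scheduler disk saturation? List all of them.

Direct effects: the checkout API gateway overload.
2 steps out: the upstream message queue timeout, the upstream CDN node connection pool exhaustion.
Not reachable from it: the shared web server restart.

the checkout API gateway overload, the upstream CDN node connection pool exhaustion, the upstream message queue timeout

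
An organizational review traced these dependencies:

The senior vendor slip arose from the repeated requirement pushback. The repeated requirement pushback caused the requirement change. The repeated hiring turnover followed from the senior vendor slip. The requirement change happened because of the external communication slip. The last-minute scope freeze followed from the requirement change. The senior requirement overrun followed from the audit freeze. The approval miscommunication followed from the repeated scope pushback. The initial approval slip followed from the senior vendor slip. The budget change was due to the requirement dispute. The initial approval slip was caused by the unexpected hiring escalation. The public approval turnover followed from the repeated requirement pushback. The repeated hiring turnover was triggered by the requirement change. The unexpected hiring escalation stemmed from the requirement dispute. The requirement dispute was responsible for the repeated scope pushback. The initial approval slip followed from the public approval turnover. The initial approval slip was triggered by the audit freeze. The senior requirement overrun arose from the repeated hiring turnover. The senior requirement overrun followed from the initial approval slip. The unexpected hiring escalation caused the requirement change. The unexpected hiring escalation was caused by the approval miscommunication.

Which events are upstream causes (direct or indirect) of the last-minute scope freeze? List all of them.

Immediate cause of the last-minute scope freeze: the requirement change.
Further upstream: the requirement dispute, the external communication slip, the repeated scope pushback, the approval miscommunication, the unexpected hiring escalation, the repeated requirement pushback.

the approval miscommunication, the external communication slip, the repeated requirement pushback, the repeated scope pushback, the requirement change, the requirement dispute, the unexpected hiring escalation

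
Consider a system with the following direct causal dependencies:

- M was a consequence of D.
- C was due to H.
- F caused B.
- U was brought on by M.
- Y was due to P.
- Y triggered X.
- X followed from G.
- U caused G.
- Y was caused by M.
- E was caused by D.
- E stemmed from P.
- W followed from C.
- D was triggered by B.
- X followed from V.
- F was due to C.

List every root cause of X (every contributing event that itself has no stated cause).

H, P, V

Tracing upstream from X: X ← Y ← M ← D ← B ← F ← C ← H.
A separate upstream branch: X ← Y ← P.
A separate upstream branch: X ← V.
Each of those chain origins has no stated cause.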